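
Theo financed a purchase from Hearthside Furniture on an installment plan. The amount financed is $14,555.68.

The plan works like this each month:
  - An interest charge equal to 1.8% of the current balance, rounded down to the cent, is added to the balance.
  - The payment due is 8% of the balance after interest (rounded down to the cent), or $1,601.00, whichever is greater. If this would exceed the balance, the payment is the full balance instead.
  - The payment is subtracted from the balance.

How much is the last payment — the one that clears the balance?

# | Opening | Interest | Payment | End bal
1 | $14,555.68 | $262.00 | $1,601.00 | $13,216.68
2 | $13,216.68 | $237.90 | $1,601.00 | $11,853.58
3 | $11,853.58 | $213.36 | $1,601.00 | $10,465.94
4 | $10,465.94 | $188.38 | $1,601.00 | $9,053.32
5 | $9,053.32 | $162.95 | $1,601.00 | $7,615.27
6 | $7,615.27 | $137.07 | $1,601.00 | $6,151.34
7 | $6,151.34 | $110.72 | $1,601.00 | $4,661.06
8 | $4,661.06 | $83.89 | $1,601.00 | $3,143.95
9 | $3,143.95 | $56.59 | $1,601.00 | $1,599.54
10 | $1,599.54 | $28.79 | $1,601.00 | $27.33
11 | $27.33 | $0.49 | $27.82 | $0.00

$27.82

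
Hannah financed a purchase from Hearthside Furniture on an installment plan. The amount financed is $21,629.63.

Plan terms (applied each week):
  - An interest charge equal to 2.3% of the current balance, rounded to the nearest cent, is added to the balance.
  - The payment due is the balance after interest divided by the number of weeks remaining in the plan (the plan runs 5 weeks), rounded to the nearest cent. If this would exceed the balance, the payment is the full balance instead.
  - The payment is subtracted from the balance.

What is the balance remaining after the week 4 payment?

Week 1: opening $21,629.63; interest $497.48 → $22,127.11; payment $4,425.42; balance $17,701.69
Week 2: opening $17,701.69; interest $407.14 → $18,108.83; payment $4,527.21; balance $13,581.62
Week 3: opening $13,581.62; interest $312.38 → $13,894.00; payment $4,631.33; balance $9,262.67
Week 4: opening $9,262.67; interest $213.04 → $9,475.71; payment $4,737.86; balance $4,737.85

$4,737.85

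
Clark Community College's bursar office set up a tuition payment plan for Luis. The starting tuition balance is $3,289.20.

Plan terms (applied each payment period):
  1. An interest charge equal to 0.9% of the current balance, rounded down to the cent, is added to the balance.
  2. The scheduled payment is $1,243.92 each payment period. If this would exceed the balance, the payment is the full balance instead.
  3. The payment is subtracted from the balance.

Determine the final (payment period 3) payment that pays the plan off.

Payment period 1: opening $3,289.20; interest $29.60 → $3,318.80; payment $1,243.92; balance $2,074.88
Payment period 2: opening $2,074.88; interest $18.67 → $2,093.55; payment $1,243.92; balance $849.63
Payment period 3: opening $849.63; interest $7.64 → $857.27; payment $857.27; balance $0.00

$857.27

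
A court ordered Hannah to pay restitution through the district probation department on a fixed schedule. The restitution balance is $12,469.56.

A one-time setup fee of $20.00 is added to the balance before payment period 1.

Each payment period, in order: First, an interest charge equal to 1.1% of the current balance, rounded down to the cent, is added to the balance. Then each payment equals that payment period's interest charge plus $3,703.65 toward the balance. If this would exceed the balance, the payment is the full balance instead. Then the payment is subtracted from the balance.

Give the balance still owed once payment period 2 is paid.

$5,082.26

Payment period 1: opening $12,489.56; interest $137.38 → $12,626.94; payment $3,841.03; balance $8,785.91
Payment period 2: opening $8,785.91; interest $96.64 → $8,882.55; payment $3,800.29; balance $5,082.26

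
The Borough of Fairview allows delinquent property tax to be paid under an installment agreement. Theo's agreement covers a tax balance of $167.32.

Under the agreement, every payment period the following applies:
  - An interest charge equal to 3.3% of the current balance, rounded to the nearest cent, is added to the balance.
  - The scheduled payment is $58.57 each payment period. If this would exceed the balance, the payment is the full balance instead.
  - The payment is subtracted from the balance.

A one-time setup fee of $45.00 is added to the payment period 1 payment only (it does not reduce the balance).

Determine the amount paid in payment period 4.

Payment period 1: opening $167.32; interest $5.52 → $172.84; payment $58.57 (+ $45.00 fee); balance $114.27
Payment period 2: opening $114.27; interest $3.77 → $118.04; payment $58.57; balance $59.47
Payment period 3: opening $59.47; interest $1.96 → $61.43; payment $58.57; balance $2.86
Payment period 4: opening $2.86; interest $0.09 → $2.95; payment $2.95; balance $0.00

$2.95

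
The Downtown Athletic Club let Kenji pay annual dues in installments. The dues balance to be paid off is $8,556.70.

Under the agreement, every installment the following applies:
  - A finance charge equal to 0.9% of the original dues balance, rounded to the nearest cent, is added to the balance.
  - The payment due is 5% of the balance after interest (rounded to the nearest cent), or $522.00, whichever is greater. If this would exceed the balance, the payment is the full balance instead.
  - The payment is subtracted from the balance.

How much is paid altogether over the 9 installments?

$4,698.00

Installment 1: opening $8,556.70; interest $77.01 → $8,633.71; payment $522.00; balance $8,111.71
Installment 2: opening $8,111.71; interest $77.01 → $8,188.72; payment $522.00; balance $7,666.72
Installment 3: opening $7,666.72; interest $77.01 → $7,743.73; payment $522.00; balance $7,221.73
Installment 4: opening $7,221.73; interest $77.01 → $7,298.74; payment $522.00; balance $6,776.74
Installment 5: opening $6,776.74; interest $77.01 → $6,853.75; payment $522.00; balance $6,331.75
Installment 6: opening $6,331.75; interest $77.01 → $6,408.76; payment $522.00; balance $5,886.76
Installment 7: opening $5,886.76; interest $77.01 → $5,963.77; payment $522.00; balance $5,441.77
Installment 8: opening $5,441.77; interest $77.01 → $5,518.78; payment $522.00; balance $4,996.78
Installment 9: opening $4,996.78; interest $77.01 → $5,073.79; payment $522.00; balance $4,551.79
Total paid: $4,698.00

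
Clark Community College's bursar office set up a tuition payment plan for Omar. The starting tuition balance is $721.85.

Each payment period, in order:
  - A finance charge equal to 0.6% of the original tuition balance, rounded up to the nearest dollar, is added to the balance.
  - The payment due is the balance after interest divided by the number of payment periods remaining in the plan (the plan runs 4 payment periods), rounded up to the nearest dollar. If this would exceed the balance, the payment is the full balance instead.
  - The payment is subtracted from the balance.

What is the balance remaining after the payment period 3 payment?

$184.85

# | Opening | Interest | Payment | End bal
1 | $721.85 | $5.00 | $182.00 | $544.85
2 | $544.85 | $5.00 | $184.00 | $365.85
3 | $365.85 | $5.00 | $186.00 | $184.85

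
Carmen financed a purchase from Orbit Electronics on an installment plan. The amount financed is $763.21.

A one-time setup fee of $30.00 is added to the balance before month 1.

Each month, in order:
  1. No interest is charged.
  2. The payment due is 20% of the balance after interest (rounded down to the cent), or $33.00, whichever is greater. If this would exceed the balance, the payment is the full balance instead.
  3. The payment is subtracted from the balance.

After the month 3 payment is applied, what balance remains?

Month 1: opening $793.21; payment $158.64; balance $634.57
Month 2: opening $634.57; payment $126.91; balance $507.66
Month 3: opening $507.66; payment $101.53; balance $406.13

$406.13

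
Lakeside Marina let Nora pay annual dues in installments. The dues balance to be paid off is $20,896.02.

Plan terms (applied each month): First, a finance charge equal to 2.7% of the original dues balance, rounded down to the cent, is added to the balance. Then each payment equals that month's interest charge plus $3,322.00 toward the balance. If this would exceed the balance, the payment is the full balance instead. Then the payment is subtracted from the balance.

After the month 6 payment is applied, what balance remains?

$964.02

# | Opening | Interest | Payment | End bal
1 | $20,896.02 | $564.19 | $3,886.19 | $17,574.02
2 | $17,574.02 | $564.19 | $3,886.19 | $14,252.02
3 | $14,252.02 | $564.19 | $3,886.19 | $10,930.02
4 | $10,930.02 | $564.19 | $3,886.19 | $7,608.02
5 | $7,608.02 | $564.19 | $3,886.19 | $4,286.02
6 | $4,286.02 | $564.19 | $3,886.19 | $964.02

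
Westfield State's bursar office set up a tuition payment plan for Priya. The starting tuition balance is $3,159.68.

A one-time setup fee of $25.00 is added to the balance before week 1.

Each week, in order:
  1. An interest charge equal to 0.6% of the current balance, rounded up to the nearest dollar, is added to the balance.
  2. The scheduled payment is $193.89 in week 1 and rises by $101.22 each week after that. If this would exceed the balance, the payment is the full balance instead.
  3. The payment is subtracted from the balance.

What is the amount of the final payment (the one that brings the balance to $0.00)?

Week 1: opening $3,184.68; interest $20.00 → $3,204.68; payment $193.89; balance $3,010.79
Week 2: opening $3,010.79; interest $19.00 → $3,029.79; payment $295.11; balance $2,734.68
Week 3: opening $2,734.68; interest $17.00 → $2,751.68; payment $396.33; balance $2,355.35
Week 4: opening $2,355.35; interest $15.00 → $2,370.35; payment $497.55; balance $1,872.80
Week 5: opening $1,872.80; interest $12.00 → $1,884.80; payment $598.77; balance $1,286.03
Week 6: opening $1,286.03; interest $8.00 → $1,294.03; payment $699.99; balance $594.04
Week 7: opening $594.04; interest $4.00 → $598.04; payment $598.04; balance $0.00

$598.04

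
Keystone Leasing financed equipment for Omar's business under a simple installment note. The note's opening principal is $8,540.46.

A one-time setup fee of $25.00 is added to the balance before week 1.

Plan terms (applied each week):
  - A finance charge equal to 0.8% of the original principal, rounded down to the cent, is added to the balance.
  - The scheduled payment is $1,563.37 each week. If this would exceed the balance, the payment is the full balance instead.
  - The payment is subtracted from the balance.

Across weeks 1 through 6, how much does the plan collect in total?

Week 1: opening $8,565.46; interest $68.32 → $8,633.78; payment $1,563.37; balance $7,070.41
Week 2: opening $7,070.41; interest $68.32 → $7,138.73; payment $1,563.37; balance $5,575.36
Week 3: opening $5,575.36; interest $68.32 → $5,643.68; payment $1,563.37; balance $4,080.31
Week 4: opening $4,080.31; interest $68.32 → $4,148.63; payment $1,563.37; balance $2,585.26
Week 5: opening $2,585.26; interest $68.32 → $2,653.58; payment $1,563.37; balance $1,090.21
Week 6: opening $1,090.21; interest $68.32 → $1,158.53; payment $1,158.53; balance $0.00
Total paid: $8,975.38

$8,975.38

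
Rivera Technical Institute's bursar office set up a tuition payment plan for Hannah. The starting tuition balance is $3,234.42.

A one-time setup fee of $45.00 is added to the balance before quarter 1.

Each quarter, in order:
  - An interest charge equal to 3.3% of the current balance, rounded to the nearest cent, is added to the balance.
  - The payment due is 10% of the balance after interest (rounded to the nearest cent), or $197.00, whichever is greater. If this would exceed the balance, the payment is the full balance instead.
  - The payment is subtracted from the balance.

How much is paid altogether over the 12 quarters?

$2,917.25

Quarter 1: opening $3,279.42; interest $108.22 → $3,387.64; payment $338.76; balance $3,048.88
Quarter 2: opening $3,048.88; interest $100.61 → $3,149.49; payment $314.95; balance $2,834.54
Quarter 3: opening $2,834.54; interest $93.54 → $2,928.08; payment $292.81; balance $2,635.27
Quarter 4: opening $2,635.27; interest $86.96 → $2,722.23; payment $272.22; balance $2,450.01
Quarter 5: opening $2,450.01; interest $80.85 → $2,530.86; payment $253.09; balance $2,277.77
Quarter 6: opening $2,277.77; interest $75.17 → $2,352.94; payment $235.29; balance $2,117.65
Quarter 7: opening $2,117.65; interest $69.88 → $2,187.53; payment $218.75; balance $1,968.78
Quarter 8: opening $1,968.78; interest $64.97 → $2,033.75; payment $203.38; balance $1,830.37
Quarter 9: opening $1,830.37; interest $60.40 → $1,890.77; payment $197.00; balance $1,693.77
Quarter 10: opening $1,693.77; interest $55.89 → $1,749.66; payment $197.00; balance $1,552.66
Quarter 11: opening $1,552.66; interest $51.24 → $1,603.90; payment $197.00; balance $1,406.90
Quarter 12: opening $1,406.90; interest $46.43 → $1,453.33; payment $197.00; balance $1,256.33
Total paid: $2,917.25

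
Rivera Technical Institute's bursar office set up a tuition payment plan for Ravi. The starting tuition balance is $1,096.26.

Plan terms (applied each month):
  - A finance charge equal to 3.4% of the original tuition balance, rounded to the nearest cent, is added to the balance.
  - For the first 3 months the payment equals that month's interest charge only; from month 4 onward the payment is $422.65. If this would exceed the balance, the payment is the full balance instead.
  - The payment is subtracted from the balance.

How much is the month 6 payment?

Month 1: $1,096.26 +$37.27 interest = $1,133.53; pay $37.27 → $1,096.26
Month 2: $1,096.26 +$37.27 interest = $1,133.53; pay $37.27 → $1,096.26
Month 3: $1,096.26 +$37.27 interest = $1,133.53; pay $37.27 → $1,096.26
Month 4: $1,096.26 +$37.27 interest = $1,133.53; pay $422.65 → $710.88
Month 5: $710.88 +$37.27 interest = $748.15; pay $422.65 → $325.50
Month 6: $325.50 +$37.27 interest = $362.77; pay $362.77 → $0.00

$362.77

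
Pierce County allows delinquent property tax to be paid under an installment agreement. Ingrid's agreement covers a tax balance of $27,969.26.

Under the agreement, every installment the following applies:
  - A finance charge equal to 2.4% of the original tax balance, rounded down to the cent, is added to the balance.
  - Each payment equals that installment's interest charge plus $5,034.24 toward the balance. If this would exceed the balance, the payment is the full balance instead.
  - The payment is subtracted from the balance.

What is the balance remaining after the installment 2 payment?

# | Opening | Interest | Payment | End bal
1 | $27,969.26 | $671.26 | $5,705.50 | $22,935.02
2 | $22,935.02 | $671.26 | $5,705.50 | $17,900.78

$17,900.78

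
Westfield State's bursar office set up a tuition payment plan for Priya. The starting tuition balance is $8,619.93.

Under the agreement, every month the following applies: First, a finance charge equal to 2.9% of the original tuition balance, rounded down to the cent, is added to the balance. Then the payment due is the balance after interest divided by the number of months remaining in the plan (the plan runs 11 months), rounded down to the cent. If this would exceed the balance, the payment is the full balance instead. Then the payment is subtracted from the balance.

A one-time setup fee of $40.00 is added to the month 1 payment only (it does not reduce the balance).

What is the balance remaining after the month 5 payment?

Month 1: opening $8,619.93; interest $249.97 → $8,869.90; payment $806.35 (+ $40.00 fee); balance $8,063.55
Month 2: opening $8,063.55; interest $249.97 → $8,313.52; payment $831.35; balance $7,482.17
Month 3: opening $7,482.17; interest $249.97 → $7,732.14; payment $859.12; balance $6,873.02
Month 4: opening $6,873.02; interest $249.97 → $7,122.99; payment $890.37; balance $6,232.62
Month 5: opening $6,232.62; interest $249.97 → $6,482.59; payment $926.08; balance $5,556.51

$5,556.51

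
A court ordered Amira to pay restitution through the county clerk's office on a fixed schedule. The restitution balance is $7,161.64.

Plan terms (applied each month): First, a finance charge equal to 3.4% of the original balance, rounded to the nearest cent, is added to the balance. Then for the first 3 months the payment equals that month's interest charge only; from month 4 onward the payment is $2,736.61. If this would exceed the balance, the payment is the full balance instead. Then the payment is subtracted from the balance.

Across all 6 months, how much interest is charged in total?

Month 1: $7,161.64 +$243.50 interest = $7,405.14; pay $243.50 → $7,161.64
Month 2: $7,161.64 +$243.50 interest = $7,405.14; pay $243.50 → $7,161.64
Month 3: $7,161.64 +$243.50 interest = $7,405.14; pay $243.50 → $7,161.64
Month 4: $7,161.64 +$243.50 interest = $7,405.14; pay $2,736.61 → $4,668.53
Month 5: $4,668.53 +$243.50 interest = $4,912.03; pay $2,736.61 → $2,175.42
Month 6: $2,175.42 +$243.50 interest = $2,418.92; pay $2,418.92 → $0.00
Total interest: $243.50 + $243.50 + $243.50 + $243.50 + $243.50 + $243.50 = $1,461.00

$1,461.00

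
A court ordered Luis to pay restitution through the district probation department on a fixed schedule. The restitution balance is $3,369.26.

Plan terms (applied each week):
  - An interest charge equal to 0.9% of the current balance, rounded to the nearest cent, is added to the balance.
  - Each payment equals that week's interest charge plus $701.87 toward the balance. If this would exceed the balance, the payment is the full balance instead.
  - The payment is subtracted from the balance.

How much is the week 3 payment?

# | Opening | Interest | Payment | End bal
1 | $3,369.26 | $30.32 | $732.19 | $2,667.39
2 | $2,667.39 | $24.01 | $725.88 | $1,965.52
3 | $1,965.52 | $17.69 | $719.56 | $1,263.65

$719.56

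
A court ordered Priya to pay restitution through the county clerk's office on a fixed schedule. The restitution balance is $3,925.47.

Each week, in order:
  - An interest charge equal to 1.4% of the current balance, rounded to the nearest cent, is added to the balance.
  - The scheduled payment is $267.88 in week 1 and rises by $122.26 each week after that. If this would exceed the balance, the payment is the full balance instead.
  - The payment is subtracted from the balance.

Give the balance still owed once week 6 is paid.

$733.88

Week 1: $3,925.47 +$54.96 interest = $3,980.43; pay $267.88 → $3,712.55
Week 2: $3,712.55 +$51.98 interest = $3,764.53; pay $390.14 → $3,374.39
Week 3: $3,374.39 +$47.24 interest = $3,421.63; pay $512.40 → $2,909.23
Week 4: $2,909.23 +$40.73 interest = $2,949.96; pay $634.66 → $2,315.30
Week 5: $2,315.30 +$32.41 interest = $2,347.71; pay $756.92 → $1,590.79
Week 6: $1,590.79 +$22.27 interest = $1,613.06; pay $879.18 → $733.88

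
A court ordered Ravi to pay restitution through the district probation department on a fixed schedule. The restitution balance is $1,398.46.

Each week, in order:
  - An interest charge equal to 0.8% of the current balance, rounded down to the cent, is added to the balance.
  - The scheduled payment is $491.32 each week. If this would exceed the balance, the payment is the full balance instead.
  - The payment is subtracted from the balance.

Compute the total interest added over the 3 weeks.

Week 1: $1,398.46 +$11.18 interest = $1,409.64; pay $491.32 → $918.32
Week 2: $918.32 +$7.34 interest = $925.66; pay $491.32 → $434.34
Week 3: $434.34 +$3.47 interest = $437.81; pay $437.81 → $0.00
Total interest: $11.18 + $7.34 + $3.47 = $21.99

$21.99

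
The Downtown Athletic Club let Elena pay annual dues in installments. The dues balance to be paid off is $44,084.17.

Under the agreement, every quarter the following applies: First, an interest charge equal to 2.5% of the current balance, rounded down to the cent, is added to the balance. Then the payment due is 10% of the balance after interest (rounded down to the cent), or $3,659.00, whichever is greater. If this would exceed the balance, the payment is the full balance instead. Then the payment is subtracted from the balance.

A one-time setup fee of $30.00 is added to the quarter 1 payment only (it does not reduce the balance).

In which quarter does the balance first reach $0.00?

14

Quarter 1: opening $44,084.17; interest $1,102.10 → $45,186.27; payment $4,518.62 (+ $30.00 fee); balance $40,667.65
Quarter 2: opening $40,667.65; interest $1,016.69 → $41,684.34; payment $4,168.43; balance $37,515.91
Quarter 3: opening $37,515.91; interest $937.89 → $38,453.80; payment $3,845.38; balance $34,608.42
Quarter 4: opening $34,608.42; interest $865.21 → $35,473.63; payment $3,659.00; balance $31,814.63
Quarter 5: opening $31,814.63; interest $795.36 → $32,609.99; payment $3,659.00; balance $28,950.99
Quarter 6: opening $28,950.99; interest $723.77 → $29,674.76; payment $3,659.00; balance $26,015.76
Quarter 7: opening $26,015.76; interest $650.39 → $26,666.15; payment $3,659.00; balance $23,007.15
Quarter 8: opening $23,007.15; interest $575.17 → $23,582.32; payment $3,659.00; balance $19,923.32
Quarter 9: opening $19,923.32; interest $498.08 → $20,421.40; payment $3,659.00; balance $16,762.40
Quarter 10: opening $16,762.40; interest $419.06 → $17,181.46; payment $3,659.00; balance $13,522.46
Quarter 11: opening $13,522.46; interest $338.06 → $13,860.52; payment $3,659.00; balance $10,201.52
Quarter 12: opening $10,201.52; interest $255.03 → $10,456.55; payment $3,659.00; balance $6,797.55
Quarter 13: opening $6,797.55; interest $169.93 → $6,967.48; payment $3,659.00; balance $3,308.48
Quarter 14: opening $3,308.48; interest $82.71 → $3,391.19; payment $3,391.19; balance $0.00
Balance reaches $0.00 in quarter 14.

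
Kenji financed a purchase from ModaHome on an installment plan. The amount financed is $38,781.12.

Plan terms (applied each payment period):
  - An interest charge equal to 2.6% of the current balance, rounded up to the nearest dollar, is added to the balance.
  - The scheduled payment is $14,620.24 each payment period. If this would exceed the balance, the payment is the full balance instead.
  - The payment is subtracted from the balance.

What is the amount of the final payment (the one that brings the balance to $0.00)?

$11,496.64

Payment period 1: opening $38,781.12; interest $1,009.00 → $39,790.12; payment $14,620.24; balance $25,169.88
Payment period 2: opening $25,169.88; interest $655.00 → $25,824.88; payment $14,620.24; balance $11,204.64
Payment period 3: opening $11,204.64; interest $292.00 → $11,496.64; payment $11,496.64; balance $0.00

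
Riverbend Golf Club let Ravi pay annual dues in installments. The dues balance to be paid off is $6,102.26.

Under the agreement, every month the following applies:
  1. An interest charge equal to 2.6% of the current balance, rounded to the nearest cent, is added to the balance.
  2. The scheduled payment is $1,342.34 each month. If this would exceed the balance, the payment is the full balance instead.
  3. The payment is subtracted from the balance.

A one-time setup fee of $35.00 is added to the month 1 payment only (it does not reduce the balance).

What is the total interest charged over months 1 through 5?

# | Opening | Interest | Payment | Fee | End bal
1 | $6,102.26 | $158.66 | $1,342.34 | $35.00 | $4,918.58
2 | $4,918.58 | $127.88 | $1,342.34 | — | $3,704.12
3 | $3,704.12 | $96.31 | $1,342.34 | — | $2,458.09
4 | $2,458.09 | $63.91 | $1,342.34 | — | $1,179.66
5 | $1,179.66 | $30.67 | $1,210.33 | — | $0.00
Total interest: $158.66 + $127.88 + $96.31 + $63.91 + $30.67 = $477.43

$477.43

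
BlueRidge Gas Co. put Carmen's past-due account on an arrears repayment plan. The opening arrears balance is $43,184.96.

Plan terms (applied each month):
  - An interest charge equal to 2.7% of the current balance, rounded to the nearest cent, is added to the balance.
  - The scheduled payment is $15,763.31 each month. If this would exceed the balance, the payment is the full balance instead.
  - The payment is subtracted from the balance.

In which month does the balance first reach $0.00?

3

Month 1: $43,184.96 +$1,165.99 interest = $44,350.95; pay $15,763.31 → $28,587.64
Month 2: $28,587.64 +$771.87 interest = $29,359.51; pay $15,763.31 → $13,596.20
Month 3: $13,596.20 +$367.10 interest = $13,963.30; pay $13,963.30 → $0.00
Balance reaches $0.00 in month 3.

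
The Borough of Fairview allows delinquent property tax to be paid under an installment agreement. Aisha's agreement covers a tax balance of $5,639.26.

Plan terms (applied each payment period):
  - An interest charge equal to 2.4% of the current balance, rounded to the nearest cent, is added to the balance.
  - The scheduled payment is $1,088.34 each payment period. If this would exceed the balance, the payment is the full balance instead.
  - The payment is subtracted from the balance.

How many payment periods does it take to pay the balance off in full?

6

Payment period 1: opening $5,639.26; interest $135.34 → $5,774.60; payment $1,088.34; balance $4,686.26
Payment period 2: opening $4,686.26; interest $112.47 → $4,798.73; payment $1,088.34; balance $3,710.39
Payment period 3: opening $3,710.39; interest $89.05 → $3,799.44; payment $1,088.34; balance $2,711.10
Payment period 4: opening $2,711.10; interest $65.07 → $2,776.17; payment $1,088.34; balance $1,687.83
Payment period 5: opening $1,687.83; interest $40.51 → $1,728.34; payment $1,088.34; balance $640.00
Payment period 6: opening $640.00; interest $15.36 → $655.36; payment $655.36; balance $0.00
Balance reaches $0.00 in payment period 6.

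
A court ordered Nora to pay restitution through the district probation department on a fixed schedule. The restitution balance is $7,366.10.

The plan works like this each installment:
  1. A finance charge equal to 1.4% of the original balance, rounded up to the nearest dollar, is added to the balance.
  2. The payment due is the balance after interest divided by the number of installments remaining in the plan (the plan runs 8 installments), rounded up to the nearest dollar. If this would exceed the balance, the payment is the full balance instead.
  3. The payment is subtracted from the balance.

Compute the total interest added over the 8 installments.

$832.00

# | Opening | Interest | Payment | End bal
1 | $7,366.10 | $104.00 | $934.00 | $6,536.10
2 | $6,536.10 | $104.00 | $949.00 | $5,691.10
3 | $5,691.10 | $104.00 | $966.00 | $4,829.10
4 | $4,829.10 | $104.00 | $987.00 | $3,946.10
5 | $3,946.10 | $104.00 | $1,013.00 | $3,037.10
6 | $3,037.10 | $104.00 | $1,048.00 | $2,093.10
7 | $2,093.10 | $104.00 | $1,099.00 | $1,098.10
8 | $1,098.10 | $104.00 | $1,202.10 | $0.00
Total interest: $104.00 + $104.00 + $104.00 + $104.00 + $104.00 + $104.00 + $104.00 + $104.00 = $832.00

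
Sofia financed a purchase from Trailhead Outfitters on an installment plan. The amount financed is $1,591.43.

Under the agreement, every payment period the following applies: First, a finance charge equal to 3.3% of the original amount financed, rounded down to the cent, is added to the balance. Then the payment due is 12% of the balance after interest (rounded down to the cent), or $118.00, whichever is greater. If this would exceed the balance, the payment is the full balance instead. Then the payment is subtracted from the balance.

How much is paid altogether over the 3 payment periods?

$541.78

# | Opening | Interest | Payment | End bal
1 | $1,591.43 | $52.51 | $197.27 | $1,446.67
2 | $1,446.67 | $52.51 | $179.90 | $1,319.28
3 | $1,319.28 | $52.51 | $164.61 | $1,207.18
Total paid: $541.78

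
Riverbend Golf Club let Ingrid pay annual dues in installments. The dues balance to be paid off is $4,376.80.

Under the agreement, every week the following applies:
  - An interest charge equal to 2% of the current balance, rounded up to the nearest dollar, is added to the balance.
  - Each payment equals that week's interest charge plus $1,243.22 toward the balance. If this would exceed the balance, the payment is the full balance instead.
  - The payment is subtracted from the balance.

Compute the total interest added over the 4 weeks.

# | Opening | Interest | Payment | End bal
1 | $4,376.80 | $88.00 | $1,331.22 | $3,133.58
2 | $3,133.58 | $63.00 | $1,306.22 | $1,890.36
3 | $1,890.36 | $38.00 | $1,281.22 | $647.14
4 | $647.14 | $13.00 | $660.14 | $0.00
Total interest: $88.00 + $63.00 + $38.00 + $13.00 = $202.00

$202.00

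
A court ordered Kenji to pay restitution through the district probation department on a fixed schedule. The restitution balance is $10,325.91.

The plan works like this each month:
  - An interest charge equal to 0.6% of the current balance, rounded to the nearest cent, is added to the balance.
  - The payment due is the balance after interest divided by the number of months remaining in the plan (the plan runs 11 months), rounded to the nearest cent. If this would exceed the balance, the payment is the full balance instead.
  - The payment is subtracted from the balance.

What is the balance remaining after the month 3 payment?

# | Opening | Interest | Payment | End bal
1 | $10,325.91 | $61.96 | $944.35 | $9,443.52
2 | $9,443.52 | $56.66 | $950.02 | $8,550.16
3 | $8,550.16 | $51.30 | $955.72 | $7,645.74

$7,645.74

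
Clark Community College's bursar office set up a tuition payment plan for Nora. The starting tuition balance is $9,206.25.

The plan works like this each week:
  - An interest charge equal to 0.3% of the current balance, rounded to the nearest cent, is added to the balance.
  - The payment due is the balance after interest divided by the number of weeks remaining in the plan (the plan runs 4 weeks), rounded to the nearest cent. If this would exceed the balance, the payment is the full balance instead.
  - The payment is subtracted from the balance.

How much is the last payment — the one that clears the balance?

$2,329.31

# | Opening | Interest | Payment | End bal
1 | $9,206.25 | $27.62 | $2,308.47 | $6,925.40
2 | $6,925.40 | $20.78 | $2,315.39 | $4,630.79
3 | $4,630.79 | $13.89 | $2,322.34 | $2,322.34
4 | $2,322.34 | $6.97 | $2,329.31 | $0.00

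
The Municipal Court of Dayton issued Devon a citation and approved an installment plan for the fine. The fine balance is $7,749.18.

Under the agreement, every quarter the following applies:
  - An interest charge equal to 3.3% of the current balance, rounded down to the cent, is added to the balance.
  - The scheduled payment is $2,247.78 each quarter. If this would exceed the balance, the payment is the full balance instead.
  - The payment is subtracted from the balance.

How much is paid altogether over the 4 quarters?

Quarter 1: $7,749.18 +$255.72 interest = $8,004.90; pay $2,247.78 → $5,757.12
Quarter 2: $5,757.12 +$189.98 interest = $5,947.10; pay $2,247.78 → $3,699.32
Quarter 3: $3,699.32 +$122.07 interest = $3,821.39; pay $2,247.78 → $1,573.61
Quarter 4: $1,573.61 +$51.92 interest = $1,625.53; pay $1,625.53 → $0.00
Total paid: $8,368.87

$8,368.87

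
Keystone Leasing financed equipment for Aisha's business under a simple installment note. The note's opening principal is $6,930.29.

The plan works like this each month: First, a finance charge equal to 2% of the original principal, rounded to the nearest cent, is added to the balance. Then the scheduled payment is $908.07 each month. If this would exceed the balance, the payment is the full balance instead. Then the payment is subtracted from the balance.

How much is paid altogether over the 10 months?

Month 1: opening $6,930.29; interest $138.61 → $7,068.90; payment $908.07; balance $6,160.83
Month 2: opening $6,160.83; interest $138.61 → $6,299.44; payment $908.07; balance $5,391.37
Month 3: opening $5,391.37; interest $138.61 → $5,529.98; payment $908.07; balance $4,621.91
Month 4: opening $4,621.91; interest $138.61 → $4,760.52; payment $908.07; balance $3,852.45
Month 5: opening $3,852.45; interest $138.61 → $3,991.06; payment $908.07; balance $3,082.99
Month 6: opening $3,082.99; interest $138.61 → $3,221.60; payment $908.07; balance $2,313.53
Month 7: opening $2,313.53; interest $138.61 → $2,452.14; payment $908.07; balance $1,544.07
Month 8: opening $1,544.07; interest $138.61 → $1,682.68; payment $908.07; balance $774.61
Month 9: opening $774.61; interest $138.61 → $913.22; payment $908.07; balance $5.15
Month 10: opening $5.15; interest $138.61 → $143.76; payment $143.76; balance $0.00
Total paid: $8,316.39

$8,316.39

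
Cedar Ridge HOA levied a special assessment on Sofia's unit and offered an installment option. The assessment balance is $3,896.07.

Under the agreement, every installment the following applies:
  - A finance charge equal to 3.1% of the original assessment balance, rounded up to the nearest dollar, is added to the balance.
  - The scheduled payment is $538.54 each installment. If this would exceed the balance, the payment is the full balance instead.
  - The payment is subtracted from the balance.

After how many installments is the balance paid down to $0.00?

Installment 1: opening $3,896.07; interest $121.00 → $4,017.07; payment $538.54; balance $3,478.53
Installment 2: opening $3,478.53; interest $121.00 → $3,599.53; payment $538.54; balance $3,060.99
Installment 3: opening $3,060.99; interest $121.00 → $3,181.99; payment $538.54; balance $2,643.45
Installment 4: opening $2,643.45; interest $121.00 → $2,764.45; payment $538.54; balance $2,225.91
Installment 5: opening $2,225.91; interest $121.00 → $2,346.91; payment $538.54; balance $1,808.37
Installment 6: opening $1,808.37; interest $121.00 → $1,929.37; payment $538.54; balance $1,390.83
Installment 7: opening $1,390.83; interest $121.00 → $1,511.83; payment $538.54; balance $973.29
Installment 8: opening $973.29; interest $121.00 → $1,094.29; payment $538.54; balance $555.75
Installment 9: opening $555.75; interest $121.00 → $676.75; payment $538.54; balance $138.21
Installment 10: opening $138.21; interest $121.00 → $259.21; payment $259.21; balance $0.00
Balance reaches $0.00 in installment 10.

10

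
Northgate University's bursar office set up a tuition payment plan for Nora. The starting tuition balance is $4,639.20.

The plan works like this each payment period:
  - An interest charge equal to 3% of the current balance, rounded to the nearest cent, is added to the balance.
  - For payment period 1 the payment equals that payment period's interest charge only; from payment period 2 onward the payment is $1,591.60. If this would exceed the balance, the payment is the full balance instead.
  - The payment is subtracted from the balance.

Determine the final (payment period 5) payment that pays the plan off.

# | Opening | Interest | Payment | End bal
1 | $4,639.20 | $139.18 | $139.18 | $4,639.20
2 | $4,639.20 | $139.18 | $1,591.60 | $3,186.78
3 | $3,186.78 | $95.60 | $1,591.60 | $1,690.78
4 | $1,690.78 | $50.72 | $1,591.60 | $149.90
5 | $149.90 | $4.50 | $154.40 | $0.00

$154.40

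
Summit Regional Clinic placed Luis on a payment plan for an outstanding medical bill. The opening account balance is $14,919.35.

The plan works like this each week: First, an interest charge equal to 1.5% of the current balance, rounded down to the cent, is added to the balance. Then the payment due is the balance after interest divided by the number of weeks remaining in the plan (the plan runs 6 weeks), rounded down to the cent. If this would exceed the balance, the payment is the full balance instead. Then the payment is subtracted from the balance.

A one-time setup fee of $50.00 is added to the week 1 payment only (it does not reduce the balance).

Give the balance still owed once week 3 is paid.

Week 1: $14,919.35 +$223.79 interest = $15,143.14; pay $2,523.85 (+ $50.00 fee) → $12,619.29
Week 2: $12,619.29 +$189.28 interest = $12,808.57; pay $2,561.71 → $10,246.86
Week 3: $10,246.86 +$153.70 interest = $10,400.56; pay $2,600.14 → $7,800.42

$7,800.42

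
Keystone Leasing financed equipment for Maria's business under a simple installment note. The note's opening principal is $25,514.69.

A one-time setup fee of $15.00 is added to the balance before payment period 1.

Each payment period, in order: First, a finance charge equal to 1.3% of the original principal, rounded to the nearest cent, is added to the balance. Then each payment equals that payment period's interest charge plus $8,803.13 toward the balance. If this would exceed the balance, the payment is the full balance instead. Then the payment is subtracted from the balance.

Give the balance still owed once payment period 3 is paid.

$0.00

# | Opening | Interest | Payment | End bal
1 | $25,529.69 | $331.69 | $9,134.82 | $16,726.56
2 | $16,726.56 | $331.69 | $9,134.82 | $7,923.43
3 | $7,923.43 | $331.69 | $8,255.12 | $0.00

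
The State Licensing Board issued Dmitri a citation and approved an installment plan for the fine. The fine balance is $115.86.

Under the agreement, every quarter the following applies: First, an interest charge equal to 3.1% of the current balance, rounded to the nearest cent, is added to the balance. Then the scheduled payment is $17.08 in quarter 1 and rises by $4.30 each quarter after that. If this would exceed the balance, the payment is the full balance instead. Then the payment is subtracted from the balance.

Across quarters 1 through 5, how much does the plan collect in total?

# | Opening | Interest | Payment | End bal
1 | $115.86 | $3.59 | $17.08 | $102.37
2 | $102.37 | $3.17 | $21.38 | $84.16
3 | $84.16 | $2.61 | $25.68 | $61.09
4 | $61.09 | $1.89 | $29.98 | $33.00
5 | $33.00 | $1.02 | $34.02 | $0.00
Total paid: $128.14

$128.14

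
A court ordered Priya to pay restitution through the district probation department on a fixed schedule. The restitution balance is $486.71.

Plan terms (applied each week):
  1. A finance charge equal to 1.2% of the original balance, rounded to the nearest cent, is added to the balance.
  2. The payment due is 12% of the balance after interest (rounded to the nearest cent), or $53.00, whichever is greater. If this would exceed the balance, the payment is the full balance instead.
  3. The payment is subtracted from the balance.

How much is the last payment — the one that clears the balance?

$14.84

Week 1: $486.71 +$5.84 interest = $492.55; pay $59.11 → $433.44
Week 2: $433.44 +$5.84 interest = $439.28; pay $53.00 → $386.28
Week 3: $386.28 +$5.84 interest = $392.12; pay $53.00 → $339.12
Week 4: $339.12 +$5.84 interest = $344.96; pay $53.00 → $291.96
Week 5: $291.96 +$5.84 interest = $297.80; pay $53.00 → $244.80
Week 6: $244.80 +$5.84 interest = $250.64; pay $53.00 → $197.64
Week 7: $197.64 +$5.84 interest = $203.48; pay $53.00 → $150.48
Week 8: $150.48 +$5.84 interest = $156.32; pay $53.00 → $103.32
Week 9: $103.32 +$5.84 interest = $109.16; pay $53.00 → $56.16
Week 10: $56.16 +$5.84 interest = $62.00; pay $53.00 → $9.00
Week 11: $9.00 +$5.84 interest = $14.84; pay $14.84 → $0.00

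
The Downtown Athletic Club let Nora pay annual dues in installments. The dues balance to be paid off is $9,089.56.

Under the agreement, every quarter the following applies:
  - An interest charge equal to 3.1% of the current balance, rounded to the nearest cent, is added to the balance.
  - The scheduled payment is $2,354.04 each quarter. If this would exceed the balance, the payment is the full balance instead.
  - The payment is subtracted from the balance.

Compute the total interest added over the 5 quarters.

$746.26

Quarter 1: $9,089.56 +$281.78 interest = $9,371.34; pay $2,354.04 → $7,017.30
Quarter 2: $7,017.30 +$217.54 interest = $7,234.84; pay $2,354.04 → $4,880.80
Quarter 3: $4,880.80 +$151.30 interest = $5,032.10; pay $2,354.04 → $2,678.06
Quarter 4: $2,678.06 +$83.02 interest = $2,761.08; pay $2,354.04 → $407.04
Quarter 5: $407.04 +$12.62 interest = $419.66; pay $419.66 → $0.00
Total interest: $281.78 + $217.54 + $151.30 + $83.02 + $12.62 = $746.26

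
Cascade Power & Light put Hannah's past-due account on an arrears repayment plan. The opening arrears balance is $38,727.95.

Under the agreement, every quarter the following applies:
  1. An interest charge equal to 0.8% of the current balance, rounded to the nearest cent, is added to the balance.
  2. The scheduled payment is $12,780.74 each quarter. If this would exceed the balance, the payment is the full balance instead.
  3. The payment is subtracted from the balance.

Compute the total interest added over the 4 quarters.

$637.49

Quarter 1: $38,727.95 +$309.82 interest = $39,037.77; pay $12,780.74 → $26,257.03
Quarter 2: $26,257.03 +$210.06 interest = $26,467.09; pay $12,780.74 → $13,686.35
Quarter 3: $13,686.35 +$109.49 interest = $13,795.84; pay $12,780.74 → $1,015.10
Quarter 4: $1,015.10 +$8.12 interest = $1,023.22; pay $1,023.22 → $0.00
Total interest: $309.82 + $210.06 + $109.49 + $8.12 = $637.49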